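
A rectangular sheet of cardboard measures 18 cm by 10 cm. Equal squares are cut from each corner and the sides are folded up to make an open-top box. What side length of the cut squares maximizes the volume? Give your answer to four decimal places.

2.0633

With cut size x, the volume is V(x) = x(18 − 2x)(10 − 2x) for 0 < x < 5.
V'(x) = 12x^2 − 112x + 180. Setting V'(x) = 0 gives x ≈ 2.0633 (the root in (0, 5)).
V''(x) = 24x − 112 is negative there, so this is the maximum; V ≈ 168.1260.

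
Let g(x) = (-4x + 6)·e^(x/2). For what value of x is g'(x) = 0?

Differentiating with the product rule gives g'(x) = (-2x - 1)·e^(x/2). Since e^(x/2) > 0, the only critical point is x = -1/2.
g''(-1/2) has the same sign as -2 < 0, so this is a local maximum.
g(-1/2) = (8)·e^(-1/4) ≈ 6.2304.

-1/2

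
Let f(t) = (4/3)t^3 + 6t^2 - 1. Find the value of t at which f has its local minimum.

0

f'(t) = 4t^2 + 12t. Setting f'(t) = 0 gives t ∈ {-3, 0}.
Second-derivative test with f''(t) = 8t + 12: f''(-3) = -12 < 0 ⇒ local maximum; f''(0) = 12 > 0 ⇒ local minimum.
So the local minimum value is f(0) = -1.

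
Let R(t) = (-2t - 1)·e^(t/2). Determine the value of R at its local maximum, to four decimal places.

1.1460

Differentiating with the product rule gives R'(t) = (-t - 5/2)·e^(t/2). Since e^(t/2) > 0, the only critical point is t = -5/2.
R''(-5/2) has the same sign as -1 < 0, so this is a local maximum.
R(-5/2) = (4)·e^(-5/4) ≈ 1.1460.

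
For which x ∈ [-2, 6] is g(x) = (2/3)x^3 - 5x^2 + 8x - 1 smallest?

Differentiating, g'(x) = 2x^2 - 10x + 8; which vanishes at x = 1 and x = 4.
Candidates: g(-2) = -127/3, g(1) = 8/3, g(4) = -19/3, g(6) = 11.
Hence the absolute minimum is -127/3 at x = -2.

-2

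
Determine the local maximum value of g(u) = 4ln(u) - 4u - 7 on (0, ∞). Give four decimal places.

g'(u) = 4/u − 4 = 0 gives u = 1.
g''(u) = -4/u², which is negative for u > 0, so this is a local maximum.
g(1) = 4·ln(1) - 4 - 7 ≈ -11.0000.

-11.0000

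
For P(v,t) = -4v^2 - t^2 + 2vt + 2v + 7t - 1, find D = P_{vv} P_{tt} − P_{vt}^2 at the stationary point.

12

∂P/∂v = -8v + 2t + 2 = 0 and ∂P/∂t = 2v - 2t + 7 = 0, so (v, t) = (3/2, 5).
The Hessian has P_{vv} = -8, P_{tt} = -2, P_{vt} = 2, giving D = 12 > 0 with P_{vv} < 0, so the point is a local maximum.
D = (-8)·(-2) − (2)^2 = 12.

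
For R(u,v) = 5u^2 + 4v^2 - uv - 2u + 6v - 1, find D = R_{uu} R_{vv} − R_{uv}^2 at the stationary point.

∂R/∂u = 10u - v - 2 = 0 and ∂R/∂v = -u + 8v + 6 = 0, so (u, v) = (10/79, -58/79).
The Hessian has R_{uu} = 10, R_{vv} = 8, R_{uv} = -1, giving D = 79 > 0 with R_{uu} > 0, so the point is a local minimum.
D = (10)·(8) − (-1)^2 = 79.

79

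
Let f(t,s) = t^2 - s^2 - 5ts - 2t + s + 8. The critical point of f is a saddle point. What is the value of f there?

∂f/∂t = 2t - 5s - 2 = 0 and ∂f/∂s = -5t - 2s + 1 = 0, so (t, s) = (9/29, -8/29).
The Hessian has f_{tt} = 2, f_{ss} = -2, f_{ts} = -5, giving D = -29 < 0, so the point is a saddle point.
f(9/29, -8/29) = 219/29.

219/29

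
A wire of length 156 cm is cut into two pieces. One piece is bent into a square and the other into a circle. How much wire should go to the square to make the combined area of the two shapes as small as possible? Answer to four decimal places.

87.3755

Let x be the length used for the square. Square side x/4; circle radius (156−x)/(2π).
A(x) = (x/4)² + π·((156−x)/(2π))² = x²/16 + (156−x)²/(4π) for 0 ≤ x ≤ 156. A'(x) = x/8 − (156−x)/(2π) = 0 gives x = 4·156/(π+4) ≈ 87.3755.
A'' = 1/8 + 1/(2π) > 0, so this gives the minimum combined area; x ≈ 87.3755 cm to the square.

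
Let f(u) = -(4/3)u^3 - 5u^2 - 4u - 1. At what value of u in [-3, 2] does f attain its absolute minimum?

2

f'(u) = -4u^2 - 10u - 4, which vanishes at u = -2 and u = -1/2.
Evaluating at the critical points and endpoints: f(-3) = 2; f(-2) = -7/3; f(-1/2) = -1/12; f(2) = -119/3.
Hence the absolute minimum is -119/3 at u = 2.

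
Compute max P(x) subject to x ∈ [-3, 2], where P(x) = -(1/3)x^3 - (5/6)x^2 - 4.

-5/2

P'(x) = -x^2 - (5/3)x, which vanishes at x = -5/3 and x = 0.
Candidates: P(-3) = -5/2,  P(-5/3) = -773/162,  P(0) = -4,  P(2) = -10.
So the maximum is P(-3) = -5/2.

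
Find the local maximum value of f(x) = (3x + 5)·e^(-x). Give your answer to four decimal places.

Differentiating with the product rule gives f'(x) = (-3x - 2)·e^(-x). Since e^(-x) > 0, the only critical point is x = -2/3.
f''(-2/3) has the same sign as -3 < 0, so this is a local maximum.
f(-2/3) = (3)·e^(2/3) ≈ 5.8432.

5.8432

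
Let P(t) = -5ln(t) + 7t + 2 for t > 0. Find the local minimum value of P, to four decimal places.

8.6824

P'(t) = -5/t + 7 = 0 gives t = 5/7.
P''(t) = 5/t², which is positive for t > 0, so this is a local minimum.
P(5/7) = -5·ln(5/7) + 5 + 2 ≈ 8.6824.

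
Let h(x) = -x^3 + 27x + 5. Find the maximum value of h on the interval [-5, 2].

h'(x) = -3x^2 + 27, whose only zero in [-5, 2] is x = -3.
Compare values at every candidate in [-5, 2]: h(-5) = -5,  h(-3) = -49,  h(2) = 51.
Hence the absolute maximum is 51 at x = 2.

51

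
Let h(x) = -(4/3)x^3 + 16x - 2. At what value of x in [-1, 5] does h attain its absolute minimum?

5

h'(x) = -4x^2 + 16, whose only zero in [-1, 5] is x = 2.
Compare values at every candidate in [-1, 5]: h(-1) = -50/3, h(2) = 58/3, h(5) = -266/3.
The minimum over the interval is -266/3, attained at x = 5.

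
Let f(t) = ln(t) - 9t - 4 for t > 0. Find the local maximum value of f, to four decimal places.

f'(t) = 1/t − 9 = 0 gives t = 1/9.
f''(t) = -1/t², which is negative for t > 0, so this is a local maximum.
f(1/9) = 1·ln(1/9) - 1 - 4 ≈ -7.1972.

-7.1972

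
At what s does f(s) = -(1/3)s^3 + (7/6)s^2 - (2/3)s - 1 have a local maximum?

2

Critical points: f'(s) = -s^2 + (7/3)s - 2/3 vanishes at s = 1/3, 2.
Since f''(s) = -2s + 7/3, we get f''(1/3) = 5/3 > 0 ⇒ local minimum; f''(2) = -5/3 < 0 ⇒ local maximum.
So the local maximum value is f(2) = -1/3.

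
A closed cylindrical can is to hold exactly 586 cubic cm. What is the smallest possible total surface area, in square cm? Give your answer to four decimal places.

With radius r and height h, πr²h = 586 so h = 586/(πr²), and S(r) = 2πr² + 2πrh = 2πr² + 2·586/r.
S'(r) = 4πr − 2·586/r² = 0 ⇒ r³ = 586/(2π), so r ≈ 4.5350 and h = 2r ≈ 9.0699.
S''(r) = 4π + 4·586/r³ > 0, so this is the minimum; S ≈ 387.6558.

387.6558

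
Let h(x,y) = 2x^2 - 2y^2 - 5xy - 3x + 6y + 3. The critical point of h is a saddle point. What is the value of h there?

∂h/∂x = 4x - 5y - 3 = 0 and ∂h/∂y = -5x - 4y + 6 = 0, so (x, y) = (42/41, 9/41).
The Hessian has h_{xx} = 4, h_{yy} = -4, h_{xy} = -5, giving D = -41 < 0, so the point is a saddle point.
h(42/41, 9/41) = 87/41.

87/41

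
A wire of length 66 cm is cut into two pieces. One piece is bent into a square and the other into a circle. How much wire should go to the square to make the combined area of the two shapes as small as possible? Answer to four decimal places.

Let x be the length used for the square. Square side x/4; circle radius (66−x)/(2π).
A(x) = (x/4)² + π·((66−x)/(2π))² = x²/16 + (66−x)²/(4π) for 0 ≤ x ≤ 66. A'(x) = x/8 − (66−x)/(2π) = 0 gives x = 4·66/(π+4) ≈ 36.9665.
A'' = 1/8 + 1/(2π) > 0, so this gives the minimum combined area; x ≈ 36.9665 cm to the square.

36.9665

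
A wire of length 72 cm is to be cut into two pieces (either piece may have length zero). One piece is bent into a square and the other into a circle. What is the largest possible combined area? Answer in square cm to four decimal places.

Let x be the length used for the square. Square side x/4; circle radius (72−x)/(2π).
A(x) = (x/4)² + π·((72−x)/(2π))² = x²/16 + (72−x)²/(4π) for 0 ≤ x ≤ 72. A'(x) = x/8 − (72−x)/(2π) = 0 gives x = 4·72/(π+4) ≈ 40.3271.
A'' > 0, so the interior critical point is a minimum; the maximum is at an endpoint. A(0) = 412.5296 and A(72) = 324.0000, so the largest area is 412.5296.

412.5296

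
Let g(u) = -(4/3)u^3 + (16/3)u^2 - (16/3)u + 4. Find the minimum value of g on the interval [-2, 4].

-52/3

The derivative is -4u^2 + (32/3)u - 16/3, which vanishes at u = 2/3 and u = 2.
Candidates: g(-2) = 140/3,  g(2/3) = 196/81,  g(2) = 4,  g(4) = -52/3.
The minimum over the interval is -52/3, attained at u = 4.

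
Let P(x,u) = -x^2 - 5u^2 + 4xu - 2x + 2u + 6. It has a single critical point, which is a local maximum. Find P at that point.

8

∂P/∂x = -2x + 4u - 2 = 0 and ∂P/∂u = 4x - 10u + 2 = 0, so (x, u) = (-3, -1).
The Hessian has P_{xx} = -2, P_{uu} = -10, P_{xu} = 4, giving D = 4 > 0 with P_{xx} < 0, so the point is a local maximum.
P(-3, -1) = 8.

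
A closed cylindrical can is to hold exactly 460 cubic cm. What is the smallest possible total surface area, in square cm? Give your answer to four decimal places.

With radius r and height h, πr²h = 460 so h = 460/(πr²), and S(r) = 2πr² + 2πrh = 2πr² + 2·460/r.
S'(r) = 4πr − 2·460/r² = 0 ⇒ r³ = 460/(2π), so r ≈ 4.1834 and h = 2r ≈ 8.3667.
S''(r) = 4π + 4·460/r³ > 0, so this is the minimum; S ≈ 329.8778.

329.8778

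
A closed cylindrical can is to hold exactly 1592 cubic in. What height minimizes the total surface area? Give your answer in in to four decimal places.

12.6556

With radius r and height h, πr²h = 1592 so h = 1592/(πr²), and S(r) = 2πr² + 2πrh = 2πr² + 2·1592/r.
S'(r) = 4πr − 2·1592/r² = 0 ⇒ r³ = 1592/(2π), so r ≈ 6.3278 and h = 2r ≈ 12.6556.
S''(r) = 4π + 4·1592/r³ > 0, so this is the minimum; S ≈ 754.7618.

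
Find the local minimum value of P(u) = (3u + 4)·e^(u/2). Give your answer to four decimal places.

-1.1333

P'(u) = 3·e^(u/2) + (3u + 4)·(1/2)·e^(u/2) = ((3/2)u + 5)·e^(u/2). Since e^(u/2) > 0, the only critical point is u = -10/3.
P''(-10/3) has the same sign as 3/2 > 0, so this is a local minimum.
P(-10/3) = (-6)·e^(-5/3) ≈ -1.1333.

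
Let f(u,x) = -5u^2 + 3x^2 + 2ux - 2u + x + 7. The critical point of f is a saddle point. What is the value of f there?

459/64

∂f/∂u = -10u + 2x - 2 = 0 and ∂f/∂x = 2u + 6x + 1 = 0, so (u, x) = (-7/32, -3/32).
The Hessian has f_{uu} = -10, f_{xx} = 6, f_{ux} = 2, giving D = -64 < 0, so the point is a saddle point.
f(-7/32, -3/32) = 459/64.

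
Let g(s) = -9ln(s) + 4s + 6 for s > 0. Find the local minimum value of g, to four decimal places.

7.7016

g'(s) = -9/s + 4 = 0 gives s = 9/4.
g''(s) = 9/s², which is positive for s > 0, so this is a local minimum.
g(9/4) = -9·ln(9/4) + 9 + 6 ≈ 7.7016.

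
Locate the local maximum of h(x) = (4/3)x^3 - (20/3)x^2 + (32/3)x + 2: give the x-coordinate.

Critical points: h'(x) = 4x^2 - (40/3)x + 32/3 vanishes at x = 4/3, 2.
Since h''(x) = 8x - 40/3, we get h''(4/3) = -8/3 < 0 ⇒ local maximum; h''(2) = 8/3 > 0 ⇒ local minimum.
Thus h has its local maximum at x = 4/3, with value 610/81.

4/3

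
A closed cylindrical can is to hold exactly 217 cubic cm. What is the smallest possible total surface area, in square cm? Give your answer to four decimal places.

199.9038

With radius r and height h, πr²h = 217 so h = 217/(πr²), and S(r) = 2πr² + 2πrh = 2πr² + 2·217/r.
S'(r) = 4πr − 2·217/r² = 0 ⇒ r³ = 217/(2π), so r ≈ 3.2566 and h = 2r ≈ 6.5131.
S''(r) = 4π + 4·217/r³ > 0, so this is the minimum; S ≈ 199.9038.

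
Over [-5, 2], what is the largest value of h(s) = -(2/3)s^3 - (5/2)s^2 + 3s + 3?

53/6

Differentiating, h'(s) = -2s^2 - 5s + 3; which vanishes at s = -3 and s = 1/2.
Candidates: h(-5) = 53/6, h(-3) = -21/2, h(1/2) = 91/24, h(2) = -19/3.
Hence the absolute maximum is 53/6 at s = -5.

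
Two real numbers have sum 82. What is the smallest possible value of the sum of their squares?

3362

With a + b = 82, a^2 + b^2 = a^2 + (82 − a)^2.
The derivative 2a − 2(82 − a) = 4a − 164 vanishes at a = 41; second derivative 4 > 0, a minimum.
The minimum is 2·(41)^2 = 3362.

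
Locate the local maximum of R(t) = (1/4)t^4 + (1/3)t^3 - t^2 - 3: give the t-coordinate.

R'(t) = t^3 + t^2 - 2t = 0 at t = -2, 0, 1.
R''(t) = 3t^2 + 2t - 2. R''(-2) = 6 > 0 ⇒ local minimum; R''(0) = -2 < 0 ⇒ local maximum; R''(1) = 3 > 0 ⇒ local minimum.
Thus R has its local maximum at t = 0, with value -3.

0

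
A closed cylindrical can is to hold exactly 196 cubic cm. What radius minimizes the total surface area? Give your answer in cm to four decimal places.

3.1479

With radius r and height h, πr²h = 196 so h = 196/(πr²), and S(r) = 2πr² + 2πrh = 2πr² + 2·196/r.
S'(r) = 4πr − 2·196/r² = 0 ⇒ r³ = 196/(2π), so r ≈ 3.1479 and h = 2r ≈ 6.2959.
S''(r) = 4π + 4·196/r³ > 0, so this is the minimum; S ≈ 186.7893.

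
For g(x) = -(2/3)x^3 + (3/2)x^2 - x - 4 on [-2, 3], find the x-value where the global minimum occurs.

3

Differentiating, g'(x) = -2x^2 + 3x - 1; which vanishes at x = 1/2 and x = 1.
Compare values at every candidate in [-2, 3]: g(-2) = 28/3; g(1/2) = -101/24; g(1) = -25/6; g(3) = -23/2.
The minimum over the interval is -23/2, attained at x = 3.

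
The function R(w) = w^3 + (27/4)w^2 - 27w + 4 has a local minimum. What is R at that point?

Critical points: R'(w) = 3w^2 + (27/2)w - 27 vanishes at w = -6, 3/2.
Since R''(w) = 6w + 27/2, we get R''(-6) = -45/2 < 0 ⇒ local maximum; R''(3/2) = 45/2 > 0 ⇒ local minimum.
Thus R has its local minimum at w = 3/2, with value -287/16.

-287/16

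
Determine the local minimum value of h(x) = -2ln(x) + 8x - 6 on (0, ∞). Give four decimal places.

h'(x) = -2/x + 8 = 0 gives x = 1/4.
h''(x) = 2/x², which is positive for x > 0, so this is a local minimum.
h(1/4) = -2·ln(1/4) + 2 - 6 ≈ -1.2274.

-1.2274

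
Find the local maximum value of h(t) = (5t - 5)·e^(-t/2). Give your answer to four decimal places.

Differentiating with the product rule gives h'(t) = (-(5/2)t + 15/2)·e^(-t/2). Since e^(-t/2) > 0, the only critical point is t = 3.
h''(3) has the same sign as -5/2 < 0, so this is a local maximum.
h(3) = (10)·e^(-3/2) ≈ 2.2313.

2.2313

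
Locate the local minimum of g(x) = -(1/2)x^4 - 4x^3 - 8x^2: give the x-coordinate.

Critical points: g'(x) = -2x^3 - 12x^2 - 16x vanishes at x = -4, -2, 0.
Since g''(x) = -6x^2 - 24x - 16, we get g''(-4) = -16 < 0 ⇒ local maximum; g''(-2) = 8 > 0 ⇒ local minimum; g''(0) = -16 < 0 ⇒ local maximum.
So the local minimum value is g(-2) = -8.

-2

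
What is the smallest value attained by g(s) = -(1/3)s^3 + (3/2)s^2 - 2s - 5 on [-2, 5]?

-115/6

Differentiating, g'(s) = -s^2 + 3s - 2; which vanishes at s = 1 and s = 2.
Evaluating at the critical points and endpoints: g(-2) = 23/3,  g(1) = -35/6,  g(2) = -17/3,  g(5) = -115/6.
Hence the absolute minimum is -115/6 at s = 5.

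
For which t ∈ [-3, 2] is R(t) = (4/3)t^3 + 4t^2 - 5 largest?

The derivative is 4t^2 + 8t, which vanishes at t = -2 and t = 0.
Candidates: R(-3) = -5,  R(-2) = 1/3,  R(0) = -5,  R(2) = 65/3.
So the maximum is R(2) = 65/3.

2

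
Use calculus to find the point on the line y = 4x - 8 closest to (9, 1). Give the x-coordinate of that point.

45/17

Minimize D(x)^2 = (x - 9)^2 + (4x - 9)^2.
d/dx[D^2] = 2(x - 9) + 2·4·(4x - 9) = 0 ⇒ x = 45/17.
Then y = 44/17 and the distance is √(729/17) ≈ 6.5485.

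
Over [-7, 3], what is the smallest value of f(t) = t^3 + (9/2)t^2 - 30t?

-34

f'(t) = 3t^2 + 9t - 30, which vanishes at t = -5 and t = 2.
Compare values at every candidate in [-7, 3]: f(-7) = 175/2; f(-5) = 275/2; f(2) = -34; f(3) = -45/2.
So the minimum is f(2) = -34.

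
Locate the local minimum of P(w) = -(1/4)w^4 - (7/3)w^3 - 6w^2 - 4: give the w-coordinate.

P'(w) = -w^3 - 7w^2 - 12w = 0 at w = -4, -3, 0.
Since P''(w) = -3w^2 - 14w - 12, we get P''(-4) = -4 < 0 ⇒ local maximum; P''(-3) = 3 > 0 ⇒ local minimum; P''(0) = -12 < 0 ⇒ local maximum.
The local minimum is P(-3) = -61/4.

-3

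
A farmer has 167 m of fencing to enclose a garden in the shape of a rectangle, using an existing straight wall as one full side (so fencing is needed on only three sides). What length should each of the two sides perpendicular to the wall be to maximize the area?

Let the sides perpendicular to the wall have length x and the parallel side y, so 2x + y = 167 and the area is A = xy = x(167 − 2x).
A'(x) = 167 − 4x = 0 gives x = 167/4, and A''(x) = −4 < 0 confirms a maximum.
Then y = 167 − 2·167/4 = 167/2 and A = 27889/8.

167/4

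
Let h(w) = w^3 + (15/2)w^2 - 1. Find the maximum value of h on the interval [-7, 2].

123/2

The derivative is 3w^2 + 15w, which vanishes at w = -5 and w = 0.
Compare values at every candidate in [-7, 2]: h(-7) = 47/2, h(-5) = 123/2, h(0) = -1, h(2) = 37.
Hence the absolute maximum is 123/2 at w = -5.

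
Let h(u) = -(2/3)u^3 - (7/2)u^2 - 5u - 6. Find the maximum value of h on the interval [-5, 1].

The derivative is -2u^2 - 7u - 5, which vanishes at u = -5/2 and u = -1.
Candidates: h(-5) = 89/6, h(-5/2) = -119/24, h(-1) = -23/6, h(1) = -91/6.
Hence the absolute maximum is 89/6 at u = -5.

89/6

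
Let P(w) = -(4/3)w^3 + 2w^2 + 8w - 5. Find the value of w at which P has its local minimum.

-1

P'(w) = -4w^2 + 4w + 8 = 0 at w = -1, 2.
Second-derivative test with P''(w) = -8w + 4: P''(-1) = 12 > 0 ⇒ local minimum; P''(2) = -12 < 0 ⇒ local maximum.
Thus P has its local minimum at w = -1, with value -29/3.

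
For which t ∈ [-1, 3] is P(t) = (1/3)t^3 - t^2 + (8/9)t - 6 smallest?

-1

Differentiating, P'(t) = t^2 - 2t + 8/9; which vanishes at t = 2/3 and t = 4/3.
Evaluating at the critical points and endpoints: P(-1) = -74/9,  P(2/3) = -466/81,  P(4/3) = -470/81,  P(3) = -10/3.
The minimum over the interval is -74/9, attained at t = -1.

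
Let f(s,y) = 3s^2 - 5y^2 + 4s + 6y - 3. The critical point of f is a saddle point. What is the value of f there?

-38/15

∂f/∂s = 6s + 4 = 0 and ∂f/∂y = -10y + 6 = 0, so (s, y) = (-2/3, 3/5).
The Hessian has f_{ss} = 6, f_{yy} = -10, f_{sy} = 0, giving D = -60 < 0, so the point is a saddle point.
f(-2/3, 3/5) = -38/15.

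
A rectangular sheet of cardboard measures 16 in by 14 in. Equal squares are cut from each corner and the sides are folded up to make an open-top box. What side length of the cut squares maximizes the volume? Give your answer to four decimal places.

2.4834

With cut size x, the volume is V(x) = x(16 − 2x)(14 − 2x) for 0 < x < 7.
V'(x) = 12x^2 − 120x + 224. Setting V'(x) = 0 gives x ≈ 2.4834 (the root in (0, 7)).
V''(x) = 24x − 120 is negative there, so this is the maximum; V ≈ 247.5083.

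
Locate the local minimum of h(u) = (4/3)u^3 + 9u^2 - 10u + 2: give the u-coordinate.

1/2

h'(u) = 4u^2 + 18u - 10. Setting h'(u) = 0 gives u ∈ {-5, 1/2}.
h''(u) = 8u + 18. h''(-5) = -22 < 0 ⇒ local maximum; h''(1/2) = 22 > 0 ⇒ local minimum.
The local minimum is h(1/2) = -7/12.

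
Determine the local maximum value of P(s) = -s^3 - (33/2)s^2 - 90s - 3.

P'(s) = -3s^2 - 33s - 90. Setting P'(s) = 0 gives s ∈ {-6, -5}.
P''(s) = -6s - 33. P''(-6) = 3 > 0 ⇒ local minimum; P''(-5) = -3 < 0 ⇒ local maximum.
So the local maximum value is P(-5) = 319/2.

319/2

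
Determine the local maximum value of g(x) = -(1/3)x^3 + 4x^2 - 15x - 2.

-56/3

g'(x) = -x^2 + 8x - 15 = 0 at x = 3, 5.
g''(x) = -2x + 8. g''(3) = 2 > 0 ⇒ local minimum; g''(5) = -2 < 0 ⇒ local maximum.
Thus g has its local maximum at x = 5, with value -56/3.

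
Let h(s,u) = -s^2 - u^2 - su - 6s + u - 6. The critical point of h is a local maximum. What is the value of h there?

25/3

∂h/∂s = -2s - u - 6 = 0 and ∂h/∂u = -s - 2u + 1 = 0, so (s, u) = (-13/3, 8/3).
The Hessian has h_{ss} = -2, h_{uu} = -2, h_{su} = -1, giving D = 3 > 0 with h_{ss} < 0, so the point is a local maximum.
h(-13/3, 8/3) = 25/3.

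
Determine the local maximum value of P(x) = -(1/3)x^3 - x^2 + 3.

3

P'(x) = -x^2 - 2x = 0 at x = -2, 0.
P''(x) = -2x - 2. P''(-2) = 2 > 0 ⇒ local minimum; P''(0) = -2 < 0 ⇒ local maximum.
So the local maximum value is P(0) = 3.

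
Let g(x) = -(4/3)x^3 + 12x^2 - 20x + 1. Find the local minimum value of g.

-25/3

Critical points: g'(x) = -4x^2 + 24x - 20 vanishes at x = 1, 5.
Second-derivative test with g''(x) = -8x + 24: g''(1) = 16 > 0 ⇒ local minimum; g''(5) = -16 < 0 ⇒ local maximum.
The local minimum is g(1) = -25/3.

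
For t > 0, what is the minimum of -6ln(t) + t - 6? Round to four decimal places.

-10.7506

h'(t) = -6/t + 1 = 0 gives t = 6.
h''(t) = 6/t², which is positive for t > 0, so this is a local minimum.
h(6) = -6·ln(6) + 6 - 6 ≈ -10.7506.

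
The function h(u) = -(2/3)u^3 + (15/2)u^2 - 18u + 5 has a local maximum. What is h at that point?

23

h'(u) = -2u^2 + 15u - 18. Setting h'(u) = 0 gives u ∈ {3/2, 6}.
Second-derivative test with h''(u) = -4u + 15: h''(3/2) = 9 > 0 ⇒ local minimum; h''(6) = -9 < 0 ⇒ local maximum.
So the local maximum value is h(6) = 23.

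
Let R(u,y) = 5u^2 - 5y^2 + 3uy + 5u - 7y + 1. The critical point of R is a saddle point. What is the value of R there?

334/109

∂R/∂u = 10u + 3y + 5 = 0 and ∂R/∂y = 3u - 10y - 7 = 0, so (u, y) = (-29/109, -85/109).
The Hessian has R_{uu} = 10, R_{yy} = -10, R_{uy} = 3, giving D = -109 < 0, so the point is a saddle point.
R(-29/109, -85/109) = 334/109.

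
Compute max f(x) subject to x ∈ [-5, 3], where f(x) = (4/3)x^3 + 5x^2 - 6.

The derivative is 4x^2 + 10x, which vanishes at x = -5/2 and x = 0.
Candidates: f(-5) = -143/3, f(-5/2) = 53/12, f(0) = -6, f(3) = 75.
The maximum over the interval is 75, attained at x = 3.

75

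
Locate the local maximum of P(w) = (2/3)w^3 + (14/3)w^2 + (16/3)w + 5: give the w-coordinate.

Critical points: P'(w) = 2w^2 + (28/3)w + 16/3 vanishes at w = -4, -2/3.
Second-derivative test with P''(w) = 4w + 28/3: P''(-4) = -20/3 < 0 ⇒ local maximum; P''(-2/3) = 20/3 > 0 ⇒ local minimum.
The local maximum is P(-4) = 47/3.

-4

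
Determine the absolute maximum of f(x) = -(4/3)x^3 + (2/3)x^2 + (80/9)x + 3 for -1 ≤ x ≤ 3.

1093/81

f'(x) = -4x^2 + (4/3)x + 80/9, whose only zero in [-1, 3] is x = 5/3.
Compare values at every candidate in [-1, 3]: f(-1) = -35/9; f(5/3) = 1093/81; f(3) = -1/3.
So the maximum is f(5/3) = 1093/81.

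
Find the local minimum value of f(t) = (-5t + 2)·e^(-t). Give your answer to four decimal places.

-1.2330

f'(t) = (-5)·e^(-t) + (-5t + 2)·(-1)·e^(-t) = (5t - 7)·e^(-t). Since e^(-t) > 0, the only critical point is t = 7/5.
f''(7/5) has the same sign as 5 > 0, so this is a local minimum.
f(7/5) = (-5)·e^(-7/5) ≈ -1.2330.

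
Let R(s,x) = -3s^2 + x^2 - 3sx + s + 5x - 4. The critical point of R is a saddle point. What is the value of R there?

-143/21

∂R/∂s = -6s - 3x + 1 = 0 and ∂R/∂x = -3s + 2x + 5 = 0, so (s, x) = (17/21, -9/7).
The Hessian has R_{ss} = -6, R_{xx} = 2, R_{sx} = -3, giving D = -21 < 0, so the point is a saddle point.
R(17/21, -9/7) = -143/21.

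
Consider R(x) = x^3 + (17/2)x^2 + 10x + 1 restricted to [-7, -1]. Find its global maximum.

77/2

Differentiating, R'(x) = 3x^2 + 17x + 10; whose only zero in [-7, -1] is x = -5.
Evaluating at the critical points and endpoints: R(-7) = 9/2,  R(-5) = 77/2,  R(-1) = -3/2.
So the maximum is R(-5) = 77/2.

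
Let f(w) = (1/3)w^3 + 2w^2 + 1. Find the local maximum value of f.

35/3

f'(w) = w^2 + 4w. Setting f'(w) = 0 gives w ∈ {-4, 0}.
f''(w) = 2w + 4. f''(-4) = -4 < 0 ⇒ local maximum; f''(0) = 4 > 0 ⇒ local minimum.
So the local maximum value is f(-4) = 35/3.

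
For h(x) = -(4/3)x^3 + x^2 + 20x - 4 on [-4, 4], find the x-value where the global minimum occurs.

Differentiating, h'(x) = -4x^2 + 2x + 20; which vanishes at x = -2 and x = 5/2.
Candidates: h(-4) = 52/3; h(-2) = -88/3; h(5/2) = 377/12; h(4) = 20/3.
So the minimum is h(-2) = -88/3.

-2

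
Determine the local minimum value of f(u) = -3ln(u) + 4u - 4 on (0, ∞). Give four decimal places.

f'(u) = -3/u + 4 = 0 gives u = 3/4.
f''(u) = 3/u², which is positive for u > 0, so this is a local minimum.
f(3/4) = -3·ln(3/4) + 3 - 4 ≈ -0.1370.

-0.1370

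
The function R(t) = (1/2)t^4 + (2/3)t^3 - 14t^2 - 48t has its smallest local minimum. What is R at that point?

Critical points: R'(t) = 2t^3 + 2t^2 - 28t - 48 vanishes at t = -3, -2, 4.
R''(t) = 6t^2 + 4t - 28. R''(-3) = 14 > 0 ⇒ local minimum; R''(-2) = -12 < 0 ⇒ local maximum; R''(4) = 84 > 0 ⇒ local minimum.
Thus R has its smallest local minimum at t = 4, with value -736/3.

-736/3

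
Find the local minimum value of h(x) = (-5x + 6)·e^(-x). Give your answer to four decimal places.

By the product rule, h'(x) = (5x - 11)·e^(-x). Since e^(-x) > 0, the only critical point is x = 11/5.
h''(11/5) has the same sign as 5 > 0, so this is a local minimum.
h(11/5) = (-5)·e^(-11/5) ≈ -0.5540.

-0.5540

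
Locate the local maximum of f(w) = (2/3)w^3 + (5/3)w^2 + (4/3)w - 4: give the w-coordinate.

-1

Critical points: f'(w) = 2w^2 + (10/3)w + 4/3 vanishes at w = -1, -2/3.
Second-derivative test with f''(w) = 4w + 10/3: f''(-1) = -2/3 < 0 ⇒ local maximum; f''(-2/3) = 2/3 > 0 ⇒ local minimum.
Thus f has its local maximum at w = -1, with value -13/3.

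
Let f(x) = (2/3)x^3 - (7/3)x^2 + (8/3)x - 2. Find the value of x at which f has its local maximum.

f'(x) = 2x^2 - (14/3)x + 8/3. Setting f'(x) = 0 gives x ∈ {1, 4/3}.
Second-derivative test with f''(x) = 4x - 14/3: f''(1) = -2/3 < 0 ⇒ local maximum; f''(4/3) = 2/3 > 0 ⇒ local minimum.
So the local maximum value is f(1) = -1.

1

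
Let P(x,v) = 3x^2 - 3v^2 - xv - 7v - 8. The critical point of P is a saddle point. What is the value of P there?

-149/37

∂P/∂x = 6x - v = 0 and ∂P/∂v = -x - 6v - 7 = 0, so (x, v) = (-7/37, -42/37).
The Hessian has P_{xx} = 6, P_{vv} = -6, P_{xv} = -1, giving D = -37 < 0, so the point is a saddle point.
P(-7/37, -42/37) = -149/37.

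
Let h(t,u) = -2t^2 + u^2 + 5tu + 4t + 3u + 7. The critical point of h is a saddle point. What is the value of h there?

∂h/∂t = -4t + 5u + 4 = 0 and ∂h/∂u = 5t + 2u + 3 = 0, so (t, u) = (-7/33, -32/33).
The Hessian has h_{tt} = -4, h_{uu} = 2, h_{tu} = 5, giving D = -33 < 0, so the point is a saddle point.
h(-7/33, -32/33) = 169/33.

169/33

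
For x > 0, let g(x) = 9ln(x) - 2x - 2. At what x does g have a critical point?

9/2

g'(x) = 9/x − 2 = 0 gives x = 9/2.
g''(x) = -9/x², which is negative for x > 0, so this is a local maximum.
g(9/2) = 9·ln(9/2) - 9 - 2 ≈ 2.5367.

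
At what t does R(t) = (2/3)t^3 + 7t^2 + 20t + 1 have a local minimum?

-2

Critical points: R'(t) = 2t^2 + 14t + 20 vanishes at t = -5, -2.
Since R''(t) = 4t + 14, we get R''(-5) = -6 < 0 ⇒ local maximum; R''(-2) = 6 > 0 ⇒ local minimum.
So the local minimum value is R(-2) = -49/3.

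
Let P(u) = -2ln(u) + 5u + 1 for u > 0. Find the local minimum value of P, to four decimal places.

4.8326

P'(u) = -2/u + 5 = 0 gives u = 2/5.
P''(u) = 2/u², which is positive for u > 0, so this is a local minimum.
P(2/5) = -2·ln(2/5) + 2 + 1 ≈ 4.8326.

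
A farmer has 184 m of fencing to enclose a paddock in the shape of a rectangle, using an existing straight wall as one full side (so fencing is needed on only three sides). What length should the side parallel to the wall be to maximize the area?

Let the sides perpendicular to the wall have length x and the parallel side y, so 2x + y = 184 and the area is A = xy = x(184 − 2x).
A'(x) = 184 − 4x = 0 gives x = 46, and A''(x) = −4 < 0 confirms a maximum.
Then y = 184 − 2·46 = 92 and A = 4232.

92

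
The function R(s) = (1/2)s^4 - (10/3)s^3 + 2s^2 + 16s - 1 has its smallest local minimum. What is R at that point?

-67/6

R'(s) = 2s^3 - 10s^2 + 4s + 16. Setting R'(s) = 0 gives s ∈ {-1, 2, 4}.
Second-derivative test with R''(s) = 6s^2 - 20s + 4: R''(-1) = 30 > 0 ⇒ local minimum; R''(2) = -12 < 0 ⇒ local maximum; R''(4) = 20 > 0 ⇒ local minimum.
Thus R has its smallest local minimum at s = -1, with value -67/6.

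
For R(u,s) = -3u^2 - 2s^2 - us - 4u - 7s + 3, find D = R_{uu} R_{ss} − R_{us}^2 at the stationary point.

23

∂R/∂u = -6u - s - 4 = 0 and ∂R/∂s = -u - 4s - 7 = 0, so (u, s) = (-9/23, -38/23).
The Hessian has R_{uu} = -6, R_{ss} = -4, R_{us} = -1, giving D = 23 > 0 with R_{uu} < 0, so the point is a local maximum.
D = (-6)·(-4) − (-1)^2 = 23.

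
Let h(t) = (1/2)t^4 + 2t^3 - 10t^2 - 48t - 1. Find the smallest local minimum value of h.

-281/2

h'(t) = 2t^3 + 6t^2 - 20t - 48. Setting h'(t) = 0 gives t ∈ {-4, -2, 3}.
Since h''(t) = 6t^2 + 12t - 20, we get h''(-4) = 28 > 0 ⇒ local minimum; h''(-2) = -20 < 0 ⇒ local maximum; h''(3) = 70 > 0 ⇒ local minimum.
So the smallest local minimum value is h(3) = -281/2.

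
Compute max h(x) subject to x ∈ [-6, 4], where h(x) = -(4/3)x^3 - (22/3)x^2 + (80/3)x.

1568/81

Differentiating, h'(x) = -4x^2 - (44/3)x + 80/3; which vanishes at x = -5 and x = 4/3.
Evaluating at the critical points and endpoints: h(-6) = -136,  h(-5) = -150,  h(4/3) = 1568/81,  h(4) = -96.
The maximum over the interval is 1568/81, attained at x = 4/3.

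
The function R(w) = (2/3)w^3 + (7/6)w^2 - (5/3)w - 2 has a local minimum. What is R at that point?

R'(w) = 2w^2 + (7/3)w - 5/3 = 0 at w = -5/3, 1/2.
Second-derivative test with R''(w) = 4w + 7/3: R''(-5/3) = -13/3 < 0 ⇒ local maximum; R''(1/2) = 13/3 > 0 ⇒ local minimum.
So the local minimum value is R(1/2) = -59/24.

-59/24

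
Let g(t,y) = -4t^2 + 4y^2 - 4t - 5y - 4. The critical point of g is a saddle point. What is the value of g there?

-73/16

∂g/∂t = -8t - 4 = 0 and ∂g/∂y = 8y - 5 = 0, so (t, y) = (-1/2, 5/8).
The Hessian has g_{tt} = -8, g_{yy} = 8, g_{ty} = 0, giving D = -64 < 0, so the point is a saddle point.
g(-1/2, 5/8) = -73/16.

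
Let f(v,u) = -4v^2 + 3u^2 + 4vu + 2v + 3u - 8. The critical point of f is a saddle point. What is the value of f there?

∂f/∂v = -8v + 4u + 2 = 0 and ∂f/∂u = 4v + 6u + 3 = 0, so (v, u) = (0, -1/2).
The Hessian has f_{vv} = -8, f_{uu} = 6, f_{vu} = 4, giving D = -64 < 0, so the point is a saddle point.
f(0, -1/2) = -35/4.

-35/4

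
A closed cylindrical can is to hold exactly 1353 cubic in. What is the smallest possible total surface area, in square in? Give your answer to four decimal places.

With radius r and height h, πr²h = 1353 so h = 1353/(πr²), and S(r) = 2πr² + 2πrh = 2πr² + 2·1353/r.
S'(r) = 4πr − 2·1353/r² = 0 ⇒ r³ = 1353/(2π), so r ≈ 5.9939 and h = 2r ≈ 11.9877.
S''(r) = 4π + 4·1353/r³ > 0, so this is the minimum; S ≈ 677.1940.

677.1940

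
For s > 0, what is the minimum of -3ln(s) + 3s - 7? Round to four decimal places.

-4.0000

h'(s) = -3/s + 3 = 0 gives s = 1.
h''(s) = 3/s², which is positive for s > 0, so this is a local minimum.
h(1) = -3·ln(1) + 3 - 7 ≈ -4.0000.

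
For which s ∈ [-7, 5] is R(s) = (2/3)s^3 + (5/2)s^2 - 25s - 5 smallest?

R'(s) = 2s^2 + 5s - 25, which vanishes at s = -5 and s = 5/2.
Evaluating at the critical points and endpoints: R(-7) = 383/6; R(-5) = 595/6; R(5/2) = -995/24; R(5) = 95/6.
So the minimum is R(5/2) = -995/24.

5/2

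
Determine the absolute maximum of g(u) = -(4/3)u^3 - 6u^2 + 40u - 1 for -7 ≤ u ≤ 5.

Differentiating, g'(u) = -4u^2 - 12u + 40; which vanishes at u = -5 and u = 2.
Compare values at every candidate in [-7, 5]: g(-7) = -353/3, g(-5) = -553/3, g(2) = 133/3, g(5) = -353/3.
The maximum over the interval is 133/3, attained at u = 2.

133/3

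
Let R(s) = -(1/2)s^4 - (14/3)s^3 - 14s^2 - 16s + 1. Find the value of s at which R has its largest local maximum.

-4

R'(s) = -2s^3 - 14s^2 - 28s - 16. Setting R'(s) = 0 gives s ∈ {-4, -2, -1}.
R''(s) = -6s^2 - 28s - 28. R''(-4) = -12 < 0 ⇒ local maximum; R''(-2) = 4 > 0 ⇒ local minimum; R''(-1) = -6 < 0 ⇒ local maximum.
The largest local maximum is R(-4) = 35/3.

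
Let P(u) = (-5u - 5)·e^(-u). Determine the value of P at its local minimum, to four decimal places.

-5.0000

By the product rule, P'(u) = (5u)·e^(-u). Since e^(-u) > 0, the only critical point is u = 0.
P''(0) has the same sign as 5 > 0, so this is a local minimum.
P(0) = (-5)·e^(0) ≈ -5.0000.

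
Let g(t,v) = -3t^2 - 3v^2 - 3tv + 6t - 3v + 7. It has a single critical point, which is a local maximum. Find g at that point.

14

∂g/∂t = -6t - 3v + 6 = 0 and ∂g/∂v = -3t - 6v - 3 = 0, so (t, v) = (5/3, -4/3).
The Hessian has g_{tt} = -6, g_{vv} = -6, g_{tv} = -3, giving D = 27 > 0 with g_{tt} < 0, so the point is a local maximum.
g(5/3, -4/3) = 14.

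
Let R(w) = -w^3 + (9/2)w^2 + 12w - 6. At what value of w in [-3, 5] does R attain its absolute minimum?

R'(w) = -3w^2 + 9w + 12, which vanishes at w = -1 and w = 4.
Compare values at every candidate in [-3, 5]: R(-3) = 51/2,  R(-1) = -25/2,  R(4) = 50,  R(5) = 83/2.
So the minimum is R(-1) = -25/2.

-1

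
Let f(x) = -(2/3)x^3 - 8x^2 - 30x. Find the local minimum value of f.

f'(x) = -2x^2 - 16x - 30 = 0 at x = -5, -3.
Since f''(x) = -4x - 16, we get f''(-5) = 4 > 0 ⇒ local minimum; f''(-3) = -4 < 0 ⇒ local maximum.
The local minimum is f(-5) = 100/3.

100/3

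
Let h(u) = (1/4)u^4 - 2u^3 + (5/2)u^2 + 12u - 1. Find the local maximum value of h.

h'(u) = u^3 - 6u^2 + 5u + 12. Setting h'(u) = 0 gives u ∈ {-1, 3, 4}.
h''(u) = 3u^2 - 12u + 5. h''(-1) = 20 > 0 ⇒ local minimum; h''(3) = -4 < 0 ⇒ local maximum; h''(4) = 5 > 0 ⇒ local minimum.
Thus h has its local maximum at u = 3, with value 95/4.

95/4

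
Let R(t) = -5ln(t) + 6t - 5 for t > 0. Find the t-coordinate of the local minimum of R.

R'(t) = -5/t + 6 = 0 gives t = 5/6.
R''(t) = 5/t², which is positive for t > 0, so this is a local minimum.
R(5/6) = -5·ln(5/6) + 5 - 5 ≈ 0.9116.

5/6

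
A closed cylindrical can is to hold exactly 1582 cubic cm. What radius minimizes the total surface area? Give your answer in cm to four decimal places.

6.3145

With radius r and height h, πr²h = 1582 so h = 1582/(πr²), and S(r) = 2πr² + 2πrh = 2πr² + 2·1582/r.
S'(r) = 4πr − 2·1582/r² = 0 ⇒ r³ = 1582/(2π), so r ≈ 6.3145 and h = 2r ≈ 12.6291.
S''(r) = 4π + 4·1582/r³ > 0, so this is the minimum; S ≈ 751.5979.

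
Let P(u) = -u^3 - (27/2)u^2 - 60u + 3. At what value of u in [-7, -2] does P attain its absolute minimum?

P'(u) = -3u^2 - 27u - 60, which vanishes at u = -5 and u = -4.
Candidates: P(-7) = 209/2,  P(-5) = 181/2,  P(-4) = 91,  P(-2) = 77.
Hence the absolute minimum is 77 at u = -2.

-2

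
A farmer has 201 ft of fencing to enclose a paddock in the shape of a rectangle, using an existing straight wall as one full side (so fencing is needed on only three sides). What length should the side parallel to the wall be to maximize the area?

Let the sides perpendicular to the wall have length x and the parallel side y, so 2x + y = 201 and the area is A = xy = x(201 − 2x).
A'(x) = 201 − 4x = 0 gives x = 201/4, and A''(x) = −4 < 0 confirms a maximum.
Then y = 201 − 2·201/4 = 201/2 and A = 40401/8.

201/2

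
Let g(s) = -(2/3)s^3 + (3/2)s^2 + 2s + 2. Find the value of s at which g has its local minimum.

Critical points: g'(s) = -2s^2 + 3s + 2 vanishes at s = -1/2, 2.
g''(s) = -4s + 3. g''(-1/2) = 5 > 0 ⇒ local minimum; g''(2) = -5 < 0 ⇒ local maximum.
Thus g has its local minimum at s = -1/2, with value 35/24.

-1/2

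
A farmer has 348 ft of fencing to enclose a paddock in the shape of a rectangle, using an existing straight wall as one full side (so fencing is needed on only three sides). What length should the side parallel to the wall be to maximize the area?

Let the sides perpendicular to the wall have length x and the parallel side y, so 2x + y = 348 and the area is A = xy = x(348 − 2x).
A'(x) = 348 − 4x = 0 gives x = 87, and A''(x) = −4 < 0 confirms a maximum.
Then y = 348 − 2·87 = 174 and A = 15138.

174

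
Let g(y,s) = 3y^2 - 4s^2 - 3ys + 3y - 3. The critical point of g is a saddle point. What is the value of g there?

∂g/∂y = 6y - 3s + 3 = 0 and ∂g/∂s = -3y - 8s = 0, so (y, s) = (-8/19, 3/19).
The Hessian has g_{yy} = 6, g_{ss} = -8, g_{ys} = -3, giving D = -57 < 0, so the point is a saddle point.
g(-8/19, 3/19) = -69/19.

-69/19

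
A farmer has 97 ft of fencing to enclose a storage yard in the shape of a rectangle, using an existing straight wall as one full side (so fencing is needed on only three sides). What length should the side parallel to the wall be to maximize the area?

97/2

Let the sides perpendicular to the wall have length x and the parallel side y, so 2x + y = 97 and the area is A = xy = x(97 − 2x).
A'(x) = 97 − 4x = 0 gives x = 97/4, and A''(x) = −4 < 0 confirms a maximum.
Then y = 97 − 2·97/4 = 97/2 and A = 9409/8.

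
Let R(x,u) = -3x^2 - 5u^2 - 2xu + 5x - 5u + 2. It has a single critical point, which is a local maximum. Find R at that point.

∂R/∂x = -6x - 2u + 5 = 0 and ∂R/∂u = -2x - 10u - 5 = 0, so (x, u) = (15/14, -5/7).
The Hessian has R_{xx} = -6, R_{uu} = -10, R_{xu} = -2, giving D = 56 > 0 with R_{xx} < 0, so the point is a local maximum.
R(15/14, -5/7) = 181/28.

181/28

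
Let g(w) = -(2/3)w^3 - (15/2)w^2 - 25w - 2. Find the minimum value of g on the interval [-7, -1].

g'(w) = -2w^2 - 15w - 25, which vanishes at w = -5 and w = -5/2.
Candidates: g(-7) = 205/6,  g(-5) = 113/6,  g(-5/2) = 577/24,  g(-1) = 97/6.
So the minimum is g(-1) = 97/6.

97/6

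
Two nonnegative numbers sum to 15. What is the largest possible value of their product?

225/4

With x + y = 15, the product is P(x) = x(15 − x).
P'(x) = 15 − 2x = 0 gives x = 15/2; P'' = −2 < 0, so this is the maximum.
P = 15/2·15/2 = 225/4.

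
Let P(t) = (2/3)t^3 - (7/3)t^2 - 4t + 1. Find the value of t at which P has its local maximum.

Critical points: P'(t) = 2t^2 - (14/3)t - 4 vanishes at t = -2/3, 3.
Since P''(t) = 4t - 14/3, we get P''(-2/3) = -22/3 < 0 ⇒ local maximum; P''(3) = 22/3 > 0 ⇒ local minimum.
So the local maximum value is P(-2/3) = 197/81.

-2/3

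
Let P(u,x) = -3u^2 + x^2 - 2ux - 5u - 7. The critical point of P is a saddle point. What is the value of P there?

∂P/∂u = -6u - 2x - 5 = 0 and ∂P/∂x = -2u + 2x = 0, so (u, x) = (-5/8, -5/8).
The Hessian has P_{uu} = -6, P_{xx} = 2, P_{ux} = -2, giving D = -16 < 0, so the point is a saddle point.
P(-5/8, -5/8) = -87/16.

-87/16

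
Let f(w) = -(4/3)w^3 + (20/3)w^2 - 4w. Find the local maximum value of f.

12

f'(w) = -4w^2 + (40/3)w - 4. Setting f'(w) = 0 gives w ∈ {1/3, 3}.
f''(w) = -8w + 40/3. f''(1/3) = 32/3 > 0 ⇒ local minimum; f''(3) = -32/3 < 0 ⇒ local maximum.
The local maximum is f(3) = 12.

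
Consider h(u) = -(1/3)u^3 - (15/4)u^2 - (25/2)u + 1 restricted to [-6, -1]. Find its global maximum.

673/48

h'(u) = -u^2 - (15/2)u - 25/2, which vanishes at u = -5 and u = -5/2.
Candidates: h(-6) = 13,  h(-5) = 137/12,  h(-5/2) = 673/48,  h(-1) = 121/12.
So the maximum is h(-5/2) = 673/48.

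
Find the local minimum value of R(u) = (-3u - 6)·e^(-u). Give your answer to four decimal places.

-8.1548

By the product rule, R'(u) = (3u + 3)·e^(-u). Since e^(-u) > 0, the only critical point is u = -1.
R''(-1) has the same sign as 3 > 0, so this is a local minimum.
R(-1) = (-3)·e^(1) ≈ -8.1548.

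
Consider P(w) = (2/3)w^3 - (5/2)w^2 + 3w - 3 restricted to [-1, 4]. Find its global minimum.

-55/6

P'(w) = 2w^2 - 5w + 3, which vanishes at w = 1 and w = 3/2.
Compare values at every candidate in [-1, 4]: P(-1) = -55/6, P(1) = -11/6, P(3/2) = -15/8, P(4) = 35/3.
The minimum over the interval is -55/6, attained at w = -1.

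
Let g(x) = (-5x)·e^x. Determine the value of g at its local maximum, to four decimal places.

g'(x) = (-5)·e^x + (-5x)·1·e^x = (-5x - 5)·e^x. Since e^x > 0, the only critical point is x = -1.
g''(-1) has the same sign as -5 < 0, so this is a local maximum.
g(-1) = (5)·e^(-1) ≈ 1.8394.

1.8394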